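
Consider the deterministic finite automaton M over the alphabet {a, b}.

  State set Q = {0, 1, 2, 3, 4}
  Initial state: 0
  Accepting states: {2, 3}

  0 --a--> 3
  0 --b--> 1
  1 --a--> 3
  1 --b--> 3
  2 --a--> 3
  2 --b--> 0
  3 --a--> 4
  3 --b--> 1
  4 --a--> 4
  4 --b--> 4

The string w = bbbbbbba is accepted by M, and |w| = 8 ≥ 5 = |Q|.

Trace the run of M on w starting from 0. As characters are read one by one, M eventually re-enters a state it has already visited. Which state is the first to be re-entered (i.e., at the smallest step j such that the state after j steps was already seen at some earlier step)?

1

Run of M on w = b b b b b b b a:
  step 0: 0  (start)
  step 1: 1  (read b: 0→1)
  step 2: 3  (read b: 1→3)
  step 3: 1  (read b: 3→1)   ← first repeat (1 seen earlier)
  step 4: 3  (read b: 1→3)
  step 5: 1  (read b: 3→1)
  step 6: 3  (read b: 1→3)
  step 7: 1  (read b: 3→1)
  step 8: 3  (read a: 1→3)

The earliest repeat is at step j = 3: M is in 1, which it already visited at step i = 1.
Since M has 5 states, any run of length ≥ 5 visits 5+1 states, so by pigeonhole some state repeats within the first 5 steps — that repeat gives the pumpable loop.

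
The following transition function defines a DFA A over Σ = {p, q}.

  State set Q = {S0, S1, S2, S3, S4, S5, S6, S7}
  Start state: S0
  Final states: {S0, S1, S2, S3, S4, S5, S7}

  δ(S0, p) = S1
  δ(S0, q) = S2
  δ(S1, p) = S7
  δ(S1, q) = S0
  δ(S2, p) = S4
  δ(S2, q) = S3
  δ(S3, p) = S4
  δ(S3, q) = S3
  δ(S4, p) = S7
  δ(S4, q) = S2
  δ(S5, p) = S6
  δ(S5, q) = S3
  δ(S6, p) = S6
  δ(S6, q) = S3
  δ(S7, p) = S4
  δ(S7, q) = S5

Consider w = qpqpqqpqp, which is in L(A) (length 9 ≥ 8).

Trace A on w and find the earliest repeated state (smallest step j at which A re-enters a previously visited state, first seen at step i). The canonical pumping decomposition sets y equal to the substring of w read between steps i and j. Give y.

pq

Run of A on w = q p q p q q p q p:
  step 0: S0  (start)
  step 1: S2  (read q: S0→S2)
  step 2: S4  (read p: S2→S4)
  step 3: S2  (read q: S4→S2)   ← first repeat (S2 seen earlier)
  step 4: S4  (read p: S2→S4)
  step 5: S2  (read q: S4→S2)
  step 6: S3  (read q: S2→S3)
  step 7: S4  (read p: S3→S4)
  step 8: S2  (read q: S4→S2)
  step 9: S4  (read p: S2→S4)

So i = 1, j = 3, giving x = w[0:1] = q, y = w[1:3] = pq, z = w[3:9] = pqqpqp.
Check: |xy| = 3 ≤ 8 and |y| = 2 ≥ 1. Reading y takes A from S2 back to S2, so every xyⁱz is accepted.
Pumping length from the standard proof: p = 8 (the number of states). The repeated state found above gives |xy| = j ≤ 8 and |y| = j − i ≥ 1.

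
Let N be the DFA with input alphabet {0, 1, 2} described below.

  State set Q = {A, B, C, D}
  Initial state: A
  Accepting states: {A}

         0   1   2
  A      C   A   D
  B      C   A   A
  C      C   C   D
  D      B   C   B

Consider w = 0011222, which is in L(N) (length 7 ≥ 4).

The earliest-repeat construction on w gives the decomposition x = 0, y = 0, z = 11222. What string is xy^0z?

xy⁰z = xz = 0·11222 = 011222.
Reading y = 0 takes N from C back to C, so after x the machine is still in C, and z then leads to the accepting state A. Hence 011222 ∈ L(N).

011222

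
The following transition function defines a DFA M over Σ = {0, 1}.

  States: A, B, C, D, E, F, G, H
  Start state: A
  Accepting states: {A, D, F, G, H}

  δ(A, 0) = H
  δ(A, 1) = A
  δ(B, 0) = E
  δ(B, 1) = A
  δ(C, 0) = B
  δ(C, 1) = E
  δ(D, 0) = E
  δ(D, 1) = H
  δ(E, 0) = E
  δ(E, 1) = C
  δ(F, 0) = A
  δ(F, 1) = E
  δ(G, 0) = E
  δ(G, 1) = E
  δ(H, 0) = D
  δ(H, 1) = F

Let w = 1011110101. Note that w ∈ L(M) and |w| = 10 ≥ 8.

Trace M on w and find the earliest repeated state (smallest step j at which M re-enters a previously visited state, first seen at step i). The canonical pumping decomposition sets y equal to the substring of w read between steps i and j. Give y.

Run of M on w = 1 0 1 1 1 1 0 1 0 1:
  step 0: A  (start)
  step 1: A  (read 1: A→A)   ← first repeat (A seen earlier)
  step 2: H  (read 0: A→H)
  step 3: F  (read 1: H→F)
  step 4: E  (read 1: F→E)
  step 5: C  (read 1: E→C)
  step 6: E  (read 1: C→E)
  step 7: E  (read 0: E→E)
  step 8: C  (read 1: E→C)
  step 9: B  (read 0: C→B)
  step 10: A  (read 1: B→A)

So i = 0, j = 1, giving x = w[0:0] = ε, y = w[0:1] = 1, z = w[1:10] = 011110101.
Check: |xy| = 1 ≤ 8 and |y| = 1 ≥ 1. Reading y takes M from A back to A, so every xyⁱz is accepted.

1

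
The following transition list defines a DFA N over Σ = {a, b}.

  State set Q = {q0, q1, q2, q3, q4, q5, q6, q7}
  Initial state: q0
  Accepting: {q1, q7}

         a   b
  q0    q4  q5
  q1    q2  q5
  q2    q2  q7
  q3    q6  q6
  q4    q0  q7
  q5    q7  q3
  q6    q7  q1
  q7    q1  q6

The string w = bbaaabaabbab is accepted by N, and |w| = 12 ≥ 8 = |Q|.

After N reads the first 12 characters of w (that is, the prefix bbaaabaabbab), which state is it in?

Run of N on the first 12 characters of w = b b a a a b a a b b a b:
  step 0: q0  (start)
  step 1: q5  (read b: q0→q5)
  step 2: q3  (read b: q5→q3)
  step 3: q6  (read a: q3→q6)
  step 4: q7  (read a: q6→q7)
  step 5: q1  (read a: q7→q1)
  step 6: q5  (read b: q1→q5)
  step 7: q7  (read a: q5→q7)
  step 8: q1  (read a: q7→q1)
  step 9: q5  (read b: q1→q5)
  step 10: q3  (read b: q5→q3)
  step 11: q6  (read a: q3→q6)
  step 12: q1  (read b: q6→q1)

After reading 12 characters, N is in state q1.

q1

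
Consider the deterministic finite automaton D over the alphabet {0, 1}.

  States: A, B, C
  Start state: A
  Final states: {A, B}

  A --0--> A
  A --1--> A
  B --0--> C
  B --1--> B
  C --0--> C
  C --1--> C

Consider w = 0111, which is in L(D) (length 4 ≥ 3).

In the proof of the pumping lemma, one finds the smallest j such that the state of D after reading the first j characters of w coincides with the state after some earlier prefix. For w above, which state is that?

Run of D on w = 0 1 1 1:
  step 0: A  (start)
  step 1: A  (read 0: A→A)   ← first repeat (A seen earlier)
  step 2: A  (read 1: A→A)
  step 3: A  (read 1: A→A)
  step 4: A  (read 1: A→A)

The earliest repeat is at step j = 1: D is in A, which it already visited at step i = 0.
The DFA has 3 states, so the proof of the pumping lemma guarantees a repeated state among the first 3+1 visited; the segment between the two visits is the pumpable y.

A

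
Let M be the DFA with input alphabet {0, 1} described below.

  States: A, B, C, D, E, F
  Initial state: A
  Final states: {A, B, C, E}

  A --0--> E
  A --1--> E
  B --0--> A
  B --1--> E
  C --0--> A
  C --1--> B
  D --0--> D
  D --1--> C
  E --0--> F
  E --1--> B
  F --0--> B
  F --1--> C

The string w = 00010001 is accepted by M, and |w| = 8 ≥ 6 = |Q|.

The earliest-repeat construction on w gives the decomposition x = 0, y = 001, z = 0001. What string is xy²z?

xy^2z = 0·001·001·0001 = 00010010001.
Reading y = 001 takes M from E back to E, so after x·y·y the machine is still in E, and z then leads to the accepting state E. Hence 00010010001 ∈ L(M).

00010010001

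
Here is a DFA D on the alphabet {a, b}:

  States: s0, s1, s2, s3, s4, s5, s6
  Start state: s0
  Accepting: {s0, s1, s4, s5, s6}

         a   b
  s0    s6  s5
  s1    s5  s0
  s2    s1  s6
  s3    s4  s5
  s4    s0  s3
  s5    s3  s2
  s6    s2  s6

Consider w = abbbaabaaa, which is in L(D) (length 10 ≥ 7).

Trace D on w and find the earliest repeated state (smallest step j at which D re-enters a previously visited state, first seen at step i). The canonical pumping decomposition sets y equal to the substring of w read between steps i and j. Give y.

b

State sequence: s0 -a-> s6 -b-> s6 -b-> s6 -b-> s6 -a-> s2 -a-> s1 -b-> s0 -a-> s6 -a-> s2 -a-> s1
First repeat at step 2: s6 was already visited.

So i = 1, j = 2, giving x = w[0:1] = a, y = w[1:2] = b, z = w[2:10] = bbaabaaa.
Check: |xy| = 2 ≤ 7 and |y| = 1 ≥ 1. Reading y takes D from s6 back to s6, so every xyⁱz is accepted.
The DFA has 7 states, so the proof of the pumping lemma guarantees a repeated state among the first 7+1 visited; the segment between the two visits is the pumpable y.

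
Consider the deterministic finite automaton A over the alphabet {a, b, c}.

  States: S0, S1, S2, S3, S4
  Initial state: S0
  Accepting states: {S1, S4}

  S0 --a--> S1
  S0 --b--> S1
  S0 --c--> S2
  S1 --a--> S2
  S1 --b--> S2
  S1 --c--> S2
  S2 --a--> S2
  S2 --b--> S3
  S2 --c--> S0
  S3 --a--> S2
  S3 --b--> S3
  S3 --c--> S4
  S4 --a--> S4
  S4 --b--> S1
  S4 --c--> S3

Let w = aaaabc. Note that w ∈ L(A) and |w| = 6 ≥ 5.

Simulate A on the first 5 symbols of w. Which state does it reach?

Run of A on the first 5 characters of w = a a a a b:
  step 0: S0  (start)
  step 1: S1  (read a: S0→S1)
  step 2: S2  (read a: S1→S2)
  step 3: S2  (read a: S2→S2)
  step 4: S2  (read a: S2→S2)
  step 5: S3  (read b: S2→S3)

After reading 5 characters, A is in state S3.

S3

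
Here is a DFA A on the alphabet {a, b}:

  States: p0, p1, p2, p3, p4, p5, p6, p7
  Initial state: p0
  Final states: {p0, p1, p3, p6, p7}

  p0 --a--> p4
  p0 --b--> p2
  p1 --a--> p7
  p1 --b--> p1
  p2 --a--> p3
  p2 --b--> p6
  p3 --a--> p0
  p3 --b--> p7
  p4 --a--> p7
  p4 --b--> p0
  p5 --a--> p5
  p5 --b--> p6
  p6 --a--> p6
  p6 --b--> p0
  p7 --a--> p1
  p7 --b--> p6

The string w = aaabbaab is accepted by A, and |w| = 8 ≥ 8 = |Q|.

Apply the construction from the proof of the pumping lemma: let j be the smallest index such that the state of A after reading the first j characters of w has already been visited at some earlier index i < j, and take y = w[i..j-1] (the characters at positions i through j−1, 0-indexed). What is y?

b

State sequence: p0 -a-> p4 -a-> p7 -a-> p1 -b-> p1 -b-> p1 -a-> p7 -a-> p1 -b-> p1
First repeat at step 4: p1 was already visited.

So i = 3, j = 4, giving x = w[0:3] = aaa, y = w[3:4] = b, z = w[4:8] = baab.
Check: |xy| = 4 ≤ 8 and |y| = 1 ≥ 1. Reading y takes A from p1 back to p1, so every xyⁱz is accepted.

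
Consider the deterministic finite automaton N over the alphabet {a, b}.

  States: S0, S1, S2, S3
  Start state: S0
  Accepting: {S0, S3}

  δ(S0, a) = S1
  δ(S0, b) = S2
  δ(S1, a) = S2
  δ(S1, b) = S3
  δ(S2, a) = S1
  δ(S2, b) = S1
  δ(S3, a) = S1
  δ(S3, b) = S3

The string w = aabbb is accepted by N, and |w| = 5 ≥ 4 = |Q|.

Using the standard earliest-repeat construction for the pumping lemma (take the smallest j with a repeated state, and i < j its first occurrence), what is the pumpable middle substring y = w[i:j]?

Run of N on w = a a b b b:
  step 0: S0  (start)
  step 1: S1  (read a: S0→S1)
  step 2: S2  (read a: S1→S2)
  step 3: S1  (read b: S2→S1)   ← first repeat (S1 seen earlier)
  step 4: S3  (read b: S1→S3)
  step 5: S3  (read b: S3→S3)

So i = 1, j = 3, giving x = w[0:1] = a, y = w[1:3] = ab, z = w[3:5] = bb.
Check: |xy| = 3 ≤ 4 and |y| = 2 ≥ 1. Reading y takes N from S1 back to S1, so every xyⁱz is accepted.
Pumping length from the standard proof: p = 4 (the number of states). The repeated state found above gives |xy| = j ≤ 4 and |y| = j − i ≥ 1.

ab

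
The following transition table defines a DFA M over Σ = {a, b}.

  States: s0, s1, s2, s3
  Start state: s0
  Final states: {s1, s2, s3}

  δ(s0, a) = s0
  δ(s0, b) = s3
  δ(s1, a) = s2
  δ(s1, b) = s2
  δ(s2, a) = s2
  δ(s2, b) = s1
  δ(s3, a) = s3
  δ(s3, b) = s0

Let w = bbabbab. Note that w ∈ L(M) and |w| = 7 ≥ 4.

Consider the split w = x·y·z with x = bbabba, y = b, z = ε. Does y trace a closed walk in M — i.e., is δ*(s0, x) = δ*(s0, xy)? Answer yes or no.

State sequence: s0 -b-> s3 -b-> s0 -a-> s0 -b-> s3 -b-> s0 -a-> s0 -b-> s3

After x (step 6): s0. After xy (step 7): s3.
They differ (s0 ≠ s3), so y is not a cycle from the state after x; this split is not the one the pumping-lemma construction produces, and pumping y need not keep the string in L(M).

no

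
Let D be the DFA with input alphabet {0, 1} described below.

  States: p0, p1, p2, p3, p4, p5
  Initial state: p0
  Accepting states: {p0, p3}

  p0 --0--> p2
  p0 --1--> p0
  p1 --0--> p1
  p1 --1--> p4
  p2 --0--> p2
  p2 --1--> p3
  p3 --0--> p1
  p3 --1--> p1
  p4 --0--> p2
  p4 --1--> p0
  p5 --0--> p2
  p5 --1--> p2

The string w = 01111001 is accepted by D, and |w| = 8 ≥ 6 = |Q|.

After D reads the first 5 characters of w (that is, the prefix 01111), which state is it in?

p0

State sequence: p0 -0-> p2 -1-> p3 -1-> p1 -1-> p4 -1-> p0

After reading 5 characters, D is in state p0.
(This kind of state-tracing is the core of the pumping-lemma construction: with 6 states, pigeonhole forces a repeat within the first 6 steps.)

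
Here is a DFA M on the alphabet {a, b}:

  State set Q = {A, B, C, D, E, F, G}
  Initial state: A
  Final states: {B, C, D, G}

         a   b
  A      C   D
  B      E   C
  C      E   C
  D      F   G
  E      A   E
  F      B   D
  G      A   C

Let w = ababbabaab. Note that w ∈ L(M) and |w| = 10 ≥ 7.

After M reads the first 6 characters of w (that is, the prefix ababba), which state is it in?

A

State sequence: A -a-> C -b-> C -a-> E -b-> E -b-> E -a-> A

After reading 6 characters, M is in state A.
(This kind of state-tracing is the core of the pumping-lemma construction: with 7 states, pigeonhole forces a repeat within the first 7 steps.)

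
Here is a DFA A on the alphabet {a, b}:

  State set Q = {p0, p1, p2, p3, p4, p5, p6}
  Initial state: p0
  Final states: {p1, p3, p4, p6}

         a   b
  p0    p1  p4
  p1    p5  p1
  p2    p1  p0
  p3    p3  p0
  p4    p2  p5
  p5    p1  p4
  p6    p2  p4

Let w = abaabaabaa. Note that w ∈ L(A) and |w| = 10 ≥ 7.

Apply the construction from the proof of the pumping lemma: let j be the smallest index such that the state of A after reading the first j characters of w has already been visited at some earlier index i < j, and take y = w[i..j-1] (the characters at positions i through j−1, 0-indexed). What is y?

b

State sequence: p0 -a-> p1 -b-> p1 -a-> p5 -a-> p1 -b-> p1 -a-> p5 -a-> p1 -b-> p1 -a-> p5 -a-> p1
First repeat at step 2: p1 was already visited.

So i = 1, j = 2, giving x = w[0:1] = a, y = w[1:2] = b, z = w[2:10] = aabaabaa.
Check: |xy| = 2 ≤ 7 and |y| = 1 ≥ 1. Reading y takes A from p1 back to p1, so every xyⁱz is accepted.
Pumping length from the standard proof: p = 7 (the number of states). The repeated state found above gives |xy| = j ≤ 7 and |y| = j − i ≥ 1.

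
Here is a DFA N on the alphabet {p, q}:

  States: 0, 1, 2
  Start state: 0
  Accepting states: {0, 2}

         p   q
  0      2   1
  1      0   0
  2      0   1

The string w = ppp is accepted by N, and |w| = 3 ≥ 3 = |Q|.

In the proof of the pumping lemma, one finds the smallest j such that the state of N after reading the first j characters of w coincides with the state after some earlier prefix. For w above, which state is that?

State sequence: 0 -p-> 2 -p-> 0 -p-> 2
First repeat at step 2: 0 was already visited.

The earliest repeat is at step j = 2: N is in 0, which it already visited at step i = 0.
Since N has 3 states, any run of length ≥ 3 visits 3+1 states, so by pigeonhole some state repeats within the first 3 steps — that repeat gives the pumpable loop.

0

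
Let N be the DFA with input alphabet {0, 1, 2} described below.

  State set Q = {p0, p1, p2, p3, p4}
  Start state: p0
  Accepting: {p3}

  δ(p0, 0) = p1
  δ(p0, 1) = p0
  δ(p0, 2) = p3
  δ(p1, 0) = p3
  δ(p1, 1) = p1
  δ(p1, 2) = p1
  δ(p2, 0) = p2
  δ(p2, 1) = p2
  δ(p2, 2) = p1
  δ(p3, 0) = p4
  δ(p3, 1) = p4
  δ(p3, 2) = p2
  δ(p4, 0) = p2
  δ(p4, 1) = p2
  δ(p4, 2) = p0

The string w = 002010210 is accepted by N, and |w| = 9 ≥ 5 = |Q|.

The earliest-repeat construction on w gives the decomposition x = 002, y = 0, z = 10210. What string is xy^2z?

xy^2z = 002·0·0·10210 = 0020010210.
Reading y = 0 takes N from p2 back to p2, so after x·y·y the machine is still in p2, and z then leads to the accepting state p3. Hence 0020010210 ∈ L(N).

0020010210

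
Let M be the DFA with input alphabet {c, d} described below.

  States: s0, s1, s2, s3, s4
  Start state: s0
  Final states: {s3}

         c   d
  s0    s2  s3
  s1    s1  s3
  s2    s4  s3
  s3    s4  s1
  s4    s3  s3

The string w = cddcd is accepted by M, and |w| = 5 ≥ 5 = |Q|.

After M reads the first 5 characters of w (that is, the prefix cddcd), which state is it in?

State sequence: s0 -c-> s2 -d-> s3 -d-> s1 -c-> s1 -d-> s3

After reading 5 characters, M is in state s3.
(This kind of state-tracing is the core of the pumping-lemma construction: with 5 states, pigeonhole forces a repeat within the first 5 steps.)

s3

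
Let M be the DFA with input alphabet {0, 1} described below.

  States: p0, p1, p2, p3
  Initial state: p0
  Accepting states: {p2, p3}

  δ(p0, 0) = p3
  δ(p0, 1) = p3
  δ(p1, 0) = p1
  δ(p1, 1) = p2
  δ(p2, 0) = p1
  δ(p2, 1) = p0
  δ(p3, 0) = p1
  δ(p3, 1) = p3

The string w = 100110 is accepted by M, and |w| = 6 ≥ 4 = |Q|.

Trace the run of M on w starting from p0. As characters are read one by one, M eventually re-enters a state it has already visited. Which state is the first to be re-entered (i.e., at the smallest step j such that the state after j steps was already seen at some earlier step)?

State sequence: p0 -1-> p3 -0-> p1 -0-> p1 -1-> p2 -1-> p0 -0-> p3
First repeat at step 3: p1 was already visited.

The earliest repeat is at step j = 3: M is in p1, which it already visited at step i = 2.
Pumping length from the standard proof: p = 4 (the number of states). The repeated state found above gives |xy| = j ≤ 4 and |y| = j − i ≥ 1.

p1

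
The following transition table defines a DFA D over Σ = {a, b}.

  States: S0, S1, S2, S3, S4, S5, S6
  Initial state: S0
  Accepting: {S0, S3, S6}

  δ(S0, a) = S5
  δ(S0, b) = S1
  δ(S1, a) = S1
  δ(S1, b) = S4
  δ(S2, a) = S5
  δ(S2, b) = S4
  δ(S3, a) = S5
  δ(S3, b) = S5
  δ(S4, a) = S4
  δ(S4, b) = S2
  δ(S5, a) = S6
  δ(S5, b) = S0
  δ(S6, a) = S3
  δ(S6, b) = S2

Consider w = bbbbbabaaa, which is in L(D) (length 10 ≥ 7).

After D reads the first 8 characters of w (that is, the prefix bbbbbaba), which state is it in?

State sequence: S0 -b-> S1 -b-> S4 -b-> S2 -b-> S4 -b-> S2 -a-> S5 -b-> S0 -a-> S5

After reading 8 characters, D is in state S5.

S5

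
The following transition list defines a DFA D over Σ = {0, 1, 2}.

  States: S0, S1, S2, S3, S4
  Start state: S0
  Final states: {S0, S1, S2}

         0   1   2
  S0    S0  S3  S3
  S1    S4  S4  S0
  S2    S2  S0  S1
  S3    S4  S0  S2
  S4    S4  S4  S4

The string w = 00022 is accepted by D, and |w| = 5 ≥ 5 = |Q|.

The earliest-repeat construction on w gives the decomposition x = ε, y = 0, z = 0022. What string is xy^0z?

0022

xy⁰z = xz = ε·0022 = 0022.
Reading y = 0 takes D from S0 back to S0, so after x the machine is still in S0, and z then leads to the accepting state S2. Hence 0022 ∈ L(D).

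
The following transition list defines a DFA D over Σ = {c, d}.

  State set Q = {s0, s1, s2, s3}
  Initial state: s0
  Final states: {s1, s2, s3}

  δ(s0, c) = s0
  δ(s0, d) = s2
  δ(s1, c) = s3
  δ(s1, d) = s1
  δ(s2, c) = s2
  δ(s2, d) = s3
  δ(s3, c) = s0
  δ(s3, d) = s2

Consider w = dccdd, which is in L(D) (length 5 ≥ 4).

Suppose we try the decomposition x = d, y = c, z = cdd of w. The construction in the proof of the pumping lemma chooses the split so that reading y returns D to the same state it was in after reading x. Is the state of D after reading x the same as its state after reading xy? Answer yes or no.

Run of D on the first 2 characters of w = d c:
  step 0: s0  (start)
  step 1: s2  (read d: s0→s2)
  step 2: s2  (read c: s2→s2)

After x (step 1): s2. After xy (step 2): s2.
They match, so y = c drives D around a cycle from s2 back to itself; pumping y any number of times keeps D in s2 before reading z, and xyⁱz ∈ L(D) for every i ≥ 0.

yes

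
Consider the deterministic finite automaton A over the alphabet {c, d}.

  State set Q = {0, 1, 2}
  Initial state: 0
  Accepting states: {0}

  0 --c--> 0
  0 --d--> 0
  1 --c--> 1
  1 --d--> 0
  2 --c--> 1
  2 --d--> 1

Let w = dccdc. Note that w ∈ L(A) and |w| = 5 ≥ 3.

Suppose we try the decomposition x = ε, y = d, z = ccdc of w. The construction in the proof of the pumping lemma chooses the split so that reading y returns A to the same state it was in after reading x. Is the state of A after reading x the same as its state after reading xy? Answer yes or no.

yes

Run of A on the first 1 characters of w = d:
  step 0: 0  (start)
  step 1: 0  (read d: 0→0)

After x (step 0): 0. After xy (step 1): 0.
They match, so y = d drives A around a cycle from 0 back to itself; pumping y any number of times keeps A in 0 before reading z, and xyⁱz ∈ L(A) for every i ≥ 0.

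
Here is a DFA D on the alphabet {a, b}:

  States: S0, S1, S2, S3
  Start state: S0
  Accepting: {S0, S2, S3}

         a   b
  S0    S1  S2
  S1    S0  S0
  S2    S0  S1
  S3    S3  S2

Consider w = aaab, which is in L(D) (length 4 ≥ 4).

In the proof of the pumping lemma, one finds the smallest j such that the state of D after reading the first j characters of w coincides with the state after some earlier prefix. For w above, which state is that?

State sequence: S0 -a-> S1 -a-> S0 -a-> S1 -b-> S0
First repeat at step 2: S0 was already visited.

The earliest repeat is at step j = 2: D is in S0, which it already visited at step i = 0.

S0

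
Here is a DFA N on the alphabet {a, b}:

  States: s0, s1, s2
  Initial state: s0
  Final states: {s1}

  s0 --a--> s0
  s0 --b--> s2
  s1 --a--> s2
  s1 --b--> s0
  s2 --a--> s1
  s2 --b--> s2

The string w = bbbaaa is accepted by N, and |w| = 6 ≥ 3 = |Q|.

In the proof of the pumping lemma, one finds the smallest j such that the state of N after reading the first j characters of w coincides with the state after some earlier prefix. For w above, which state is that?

s2

Run of N on w = b b b a a a:
  step 0: s0  (start)
  step 1: s2  (read b: s0→s2)
  step 2: s2  (read b: s2→s2)   ← first repeat (s2 seen earlier)
  step 3: s2  (read b: s2→s2)
  step 4: s1  (read a: s2→s1)
  step 5: s2  (read a: s1→s2)
  step 6: s1  (read a: s2→s1)

The earliest repeat is at step j = 2: N is in s2, which it already visited at step i = 1.
The DFA has 3 states, so the proof of the pumping lemma guarantees a repeated state among the first 3+1 visited; the segment between the two visits is the pumpable y.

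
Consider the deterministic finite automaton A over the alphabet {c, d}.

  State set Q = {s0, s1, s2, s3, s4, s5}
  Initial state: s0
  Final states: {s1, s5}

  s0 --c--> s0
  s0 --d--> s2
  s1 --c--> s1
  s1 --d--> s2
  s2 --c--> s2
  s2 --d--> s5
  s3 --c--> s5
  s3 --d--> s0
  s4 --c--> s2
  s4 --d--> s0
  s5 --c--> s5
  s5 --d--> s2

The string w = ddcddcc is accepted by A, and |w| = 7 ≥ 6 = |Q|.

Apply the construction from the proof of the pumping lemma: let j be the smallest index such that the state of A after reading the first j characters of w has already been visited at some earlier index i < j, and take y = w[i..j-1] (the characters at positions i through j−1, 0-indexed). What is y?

Run of A on w = d d c d d c c:
  step 0: s0  (start)
  step 1: s2  (read d: s0→s2)
  step 2: s5  (read d: s2→s5)
  step 3: s5  (read c: s5→s5)   ← first repeat (s5 seen earlier)
  step 4: s2  (read d: s5→s2)
  step 5: s5  (read d: s2→s5)
  step 6: s5  (read c: s5→s5)
  step 7: s5  (read c: s5→s5)

So i = 2, j = 3, giving x = w[0:2] = dd, y = w[2:3] = c, z = w[3:7] = ddcc.
Check: |xy| = 3 ≤ 6 and |y| = 1 ≥ 1. Reading y takes A from s5 back to s5, so every xyⁱz is accepted.

c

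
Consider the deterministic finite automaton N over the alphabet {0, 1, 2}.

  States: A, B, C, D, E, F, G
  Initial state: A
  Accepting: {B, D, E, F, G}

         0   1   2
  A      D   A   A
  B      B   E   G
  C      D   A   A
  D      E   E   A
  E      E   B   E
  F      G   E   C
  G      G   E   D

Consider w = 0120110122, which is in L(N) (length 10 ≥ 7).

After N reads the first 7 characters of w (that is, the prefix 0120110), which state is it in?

E

Run of N on the first 7 characters of w = 0 1 2 0 1 1 0:
  step 0: A  (start)
  step 1: D  (read 0: A→D)
  step 2: E  (read 1: D→E)
  step 3: E  (read 2: E→E)
  step 4: E  (read 0: E→E)
  step 5: B  (read 1: E→B)
  step 6: E  (read 1: B→E)
  step 7: E  (read 0: E→E)

After reading 7 characters, N is in state E.
(This kind of state-tracing is the core of the pumping-lemma construction: with 7 states, pigeonhole forces a repeat within the first 7 steps.)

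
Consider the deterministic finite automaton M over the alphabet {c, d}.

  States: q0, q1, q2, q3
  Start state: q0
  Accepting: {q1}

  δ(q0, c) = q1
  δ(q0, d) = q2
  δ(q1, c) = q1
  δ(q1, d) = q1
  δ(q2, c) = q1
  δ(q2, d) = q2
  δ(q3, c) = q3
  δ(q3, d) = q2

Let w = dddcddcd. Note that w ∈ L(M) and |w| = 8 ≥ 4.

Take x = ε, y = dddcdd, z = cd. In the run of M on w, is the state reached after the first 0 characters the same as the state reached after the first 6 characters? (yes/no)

no

State sequence: q0 -d-> q2 -d-> q2 -d-> q2 -c-> q1 -d-> q1 -d-> q1

After x (step 0): q0. After xy (step 6): q1.
They differ (q0 ≠ q1), so y is not a cycle from the state after x; this split is not the one the pumping-lemma construction produces, and pumping y need not keep the string in L(M).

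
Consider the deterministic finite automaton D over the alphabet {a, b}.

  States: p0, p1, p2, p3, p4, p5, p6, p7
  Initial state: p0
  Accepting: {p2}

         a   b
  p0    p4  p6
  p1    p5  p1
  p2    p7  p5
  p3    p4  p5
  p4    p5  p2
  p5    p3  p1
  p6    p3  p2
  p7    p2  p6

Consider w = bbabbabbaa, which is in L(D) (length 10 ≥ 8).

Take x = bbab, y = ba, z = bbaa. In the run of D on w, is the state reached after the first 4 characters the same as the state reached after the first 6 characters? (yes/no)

State sequence: p0 -b-> p6 -b-> p2 -a-> p7 -b-> p6 -b-> p2 -a-> p7

After x (step 4): p6. After xy (step 6): p7.
They differ (p6 ≠ p7), so y is not a cycle from the state after x; this split is not the one the pumping-lemma construction produces, and pumping y need not keep the string in L(D).

no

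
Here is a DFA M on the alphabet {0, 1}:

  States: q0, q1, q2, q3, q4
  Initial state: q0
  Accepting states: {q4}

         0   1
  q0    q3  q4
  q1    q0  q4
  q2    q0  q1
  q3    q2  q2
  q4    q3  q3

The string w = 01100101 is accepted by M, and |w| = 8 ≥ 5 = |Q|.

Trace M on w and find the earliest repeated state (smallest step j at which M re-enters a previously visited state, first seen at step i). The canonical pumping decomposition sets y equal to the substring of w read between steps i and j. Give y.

0110

State sequence: q0 -0-> q3 -1-> q2 -1-> q1 -0-> q0 -0-> q3 -1-> q2 -0-> q0 -1-> q4
First repeat at step 4: q0 was already visited.

So i = 0, j = 4, giving x = w[0:0] = ε, y = w[0:4] = 0110, z = w[4:8] = 0101.
Check: |xy| = 4 ≤ 5 and |y| = 4 ≥ 1. Reading y takes M from q0 back to q0, so every xyⁱz is accepted.
Pumping length from the standard proof: p = 5 (the number of states). The repeated state found above gives |xy| = j ≤ 5 and |y| = j − i ≥ 1.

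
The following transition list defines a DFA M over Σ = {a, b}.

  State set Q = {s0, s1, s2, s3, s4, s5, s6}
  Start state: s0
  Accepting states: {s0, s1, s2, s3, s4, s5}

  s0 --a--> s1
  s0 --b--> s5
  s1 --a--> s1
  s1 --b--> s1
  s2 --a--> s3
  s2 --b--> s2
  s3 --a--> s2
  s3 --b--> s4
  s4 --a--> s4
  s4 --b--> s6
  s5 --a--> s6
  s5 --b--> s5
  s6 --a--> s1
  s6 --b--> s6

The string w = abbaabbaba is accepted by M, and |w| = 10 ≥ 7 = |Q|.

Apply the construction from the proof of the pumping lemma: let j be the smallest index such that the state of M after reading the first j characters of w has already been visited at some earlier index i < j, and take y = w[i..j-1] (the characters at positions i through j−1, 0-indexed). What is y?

b

State sequence: s0 -a-> s1 -b-> s1 -b-> s1 -a-> s1 -a-> s1 -b-> s1 -b-> s1 -a-> s1 -b-> s1 -a-> s1
First repeat at step 2: s1 was already visited.

So i = 1, j = 2, giving x = w[0:1] = a, y = w[1:2] = b, z = w[2:10] = baabbaba.
Check: |xy| = 2 ≤ 7 and |y| = 1 ≥ 1. Reading y takes M from s1 back to s1, so every xyⁱz is accepted.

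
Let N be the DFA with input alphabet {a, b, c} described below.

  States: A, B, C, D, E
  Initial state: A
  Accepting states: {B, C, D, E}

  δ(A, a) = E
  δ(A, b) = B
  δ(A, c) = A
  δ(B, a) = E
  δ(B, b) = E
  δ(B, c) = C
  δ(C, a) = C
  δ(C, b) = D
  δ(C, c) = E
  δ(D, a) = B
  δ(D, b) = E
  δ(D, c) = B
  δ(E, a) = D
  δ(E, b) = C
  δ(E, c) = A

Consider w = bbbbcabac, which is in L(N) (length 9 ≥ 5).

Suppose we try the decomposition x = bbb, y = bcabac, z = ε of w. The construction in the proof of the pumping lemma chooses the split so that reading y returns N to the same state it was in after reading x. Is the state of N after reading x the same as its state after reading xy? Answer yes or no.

State sequence: A -b-> B -b-> E -b-> C -b-> D -c-> B -a-> E -b-> C -a-> C -c-> E

After x (step 3): C. After xy (step 9): E.
They differ (C ≠ E), so y is not a cycle from the state after x; this split is not the one the pumping-lemma construction produces, and pumping y need not keep the string in L(N).

no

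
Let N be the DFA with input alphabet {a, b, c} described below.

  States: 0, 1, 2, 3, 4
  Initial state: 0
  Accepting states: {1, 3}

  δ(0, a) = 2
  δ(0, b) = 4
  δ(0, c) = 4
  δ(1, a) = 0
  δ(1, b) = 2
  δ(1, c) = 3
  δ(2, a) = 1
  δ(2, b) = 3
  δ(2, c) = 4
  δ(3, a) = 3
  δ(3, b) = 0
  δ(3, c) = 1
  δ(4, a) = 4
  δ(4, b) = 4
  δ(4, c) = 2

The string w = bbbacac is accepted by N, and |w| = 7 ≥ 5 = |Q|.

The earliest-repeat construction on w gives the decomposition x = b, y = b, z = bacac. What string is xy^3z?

xy^3z = b·b·b·b·bacac = bbbbbacac.
Reading y = b takes N from 4 back to 4, so after x·y·y·y the machine is still in 4, and z then leads to the accepting state 3. Hence bbbbbacac ∈ L(N).

bbbbbacac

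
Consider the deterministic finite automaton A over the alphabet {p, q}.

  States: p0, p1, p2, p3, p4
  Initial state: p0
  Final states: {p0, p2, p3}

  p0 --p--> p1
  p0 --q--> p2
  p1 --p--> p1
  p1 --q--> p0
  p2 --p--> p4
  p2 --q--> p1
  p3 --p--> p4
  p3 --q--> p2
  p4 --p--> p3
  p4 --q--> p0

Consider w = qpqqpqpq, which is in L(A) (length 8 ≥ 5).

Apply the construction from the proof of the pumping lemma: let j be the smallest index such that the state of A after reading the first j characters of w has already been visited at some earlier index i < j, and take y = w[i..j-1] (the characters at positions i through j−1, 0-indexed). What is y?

State sequence: p0 -q-> p2 -p-> p4 -q-> p0 -q-> p2 -p-> p4 -q-> p0 -p-> p1 -q-> p0
First repeat at step 3: p0 was already visited.

So i = 0, j = 3, giving x = w[0:0] = ε, y = w[0:3] = qpq, z = w[3:8] = qpqpq.
Check: |xy| = 3 ≤ 5 and |y| = 3 ≥ 1. Reading y takes A from p0 back to p0, so every xyⁱz is accepted.
Pumping length from the standard proof: p = 5 (the number of states). The repeated state found above gives |xy| = j ≤ 5 and |y| = j − i ≥ 1.

qpq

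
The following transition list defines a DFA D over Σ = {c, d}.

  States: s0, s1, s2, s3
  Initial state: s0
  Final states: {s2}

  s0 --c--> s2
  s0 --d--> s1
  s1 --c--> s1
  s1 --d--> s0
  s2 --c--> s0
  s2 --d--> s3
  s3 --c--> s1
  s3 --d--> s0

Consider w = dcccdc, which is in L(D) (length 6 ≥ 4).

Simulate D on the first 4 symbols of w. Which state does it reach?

s1

Run of D on the first 4 characters of w = d c c c:
  step 0: s0  (start)
  step 1: s1  (read d: s0→s1)
  step 2: s1  (read c: s1→s1)
  step 3: s1  (read c: s1→s1)
  step 4: s1  (read c: s1→s1)

After reading 4 characters, D is in state s1.
(This kind of state-tracing is the core of the pumping-lemma construction: with 4 states, pigeonhole forces a repeat within the first 4 steps.)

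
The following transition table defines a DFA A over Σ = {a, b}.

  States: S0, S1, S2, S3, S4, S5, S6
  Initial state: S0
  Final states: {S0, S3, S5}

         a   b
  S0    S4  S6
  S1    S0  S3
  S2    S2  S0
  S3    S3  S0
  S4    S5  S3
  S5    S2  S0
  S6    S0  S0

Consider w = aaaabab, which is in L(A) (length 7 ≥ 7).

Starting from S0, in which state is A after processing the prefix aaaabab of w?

S3

Run of A on the first 7 characters of w = a a a a b a b:
  step 0: S0  (start)
  step 1: S4  (read a: S0→S4)
  step 2: S5  (read a: S4→S5)
  step 3: S2  (read a: S5→S2)
  step 4: S2  (read a: S2→S2)
  step 5: S0  (read b: S2→S0)
  step 6: S4  (read a: S0→S4)
  step 7: S3  (read b: S4→S3)

After reading 7 characters, A is in state S3.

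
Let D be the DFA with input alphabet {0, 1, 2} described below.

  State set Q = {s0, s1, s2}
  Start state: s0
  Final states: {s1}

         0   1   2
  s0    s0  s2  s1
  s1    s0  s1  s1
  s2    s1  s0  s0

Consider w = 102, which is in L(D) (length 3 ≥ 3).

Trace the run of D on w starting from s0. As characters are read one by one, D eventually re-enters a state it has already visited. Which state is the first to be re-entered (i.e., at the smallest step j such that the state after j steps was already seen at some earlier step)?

Run of D on w = 1 0 2:
  step 0: s0  (start)
  step 1: s2  (read 1: s0→s2)
  step 2: s1  (read 0: s2→s1)
  step 3: s1  (read 2: s1→s1)   ← first repeat (s1 seen earlier)

The earliest repeat is at step j = 3: D is in s1, which it already visited at step i = 2.
Since D has 3 states, any run of length ≥ 3 visits 3+1 states, so by pigeonhole some state repeats within the first 3 steps — that repeat gives the pumpable loop.

s1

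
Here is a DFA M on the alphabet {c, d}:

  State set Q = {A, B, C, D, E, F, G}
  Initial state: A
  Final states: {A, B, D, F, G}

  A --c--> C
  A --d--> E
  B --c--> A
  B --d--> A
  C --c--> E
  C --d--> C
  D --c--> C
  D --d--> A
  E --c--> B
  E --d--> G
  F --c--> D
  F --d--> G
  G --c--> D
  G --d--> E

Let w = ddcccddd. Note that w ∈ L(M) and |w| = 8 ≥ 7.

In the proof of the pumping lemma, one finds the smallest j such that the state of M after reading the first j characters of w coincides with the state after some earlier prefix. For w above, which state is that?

State sequence: A -d-> E -d-> G -c-> D -c-> C -c-> E -d-> G -d-> E -d-> G
First repeat at step 5: E was already visited.

The earliest repeat is at step j = 5: M is in E, which it already visited at step i = 1.

E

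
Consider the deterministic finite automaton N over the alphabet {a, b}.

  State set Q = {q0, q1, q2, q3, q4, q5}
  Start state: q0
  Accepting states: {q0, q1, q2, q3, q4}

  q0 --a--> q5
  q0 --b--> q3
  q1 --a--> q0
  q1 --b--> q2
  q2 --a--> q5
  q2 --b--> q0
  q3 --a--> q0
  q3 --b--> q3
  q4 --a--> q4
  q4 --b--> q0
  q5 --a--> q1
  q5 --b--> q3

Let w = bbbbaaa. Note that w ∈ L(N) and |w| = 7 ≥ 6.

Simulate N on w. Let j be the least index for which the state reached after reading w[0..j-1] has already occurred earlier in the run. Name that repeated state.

State sequence: q0 -b-> q3 -b-> q3 -b-> q3 -b-> q3 -a-> q0 -a-> q5 -a-> q1
First repeat at step 2: q3 was already visited.

The earliest repeat is at step j = 2: N is in q3, which it already visited at step i = 1.
Pumping length from the standard proof: p = 6 (the number of states). The repeated state found above gives |xy| = j ≤ 6 and |y| = j − i ≥ 1.

q3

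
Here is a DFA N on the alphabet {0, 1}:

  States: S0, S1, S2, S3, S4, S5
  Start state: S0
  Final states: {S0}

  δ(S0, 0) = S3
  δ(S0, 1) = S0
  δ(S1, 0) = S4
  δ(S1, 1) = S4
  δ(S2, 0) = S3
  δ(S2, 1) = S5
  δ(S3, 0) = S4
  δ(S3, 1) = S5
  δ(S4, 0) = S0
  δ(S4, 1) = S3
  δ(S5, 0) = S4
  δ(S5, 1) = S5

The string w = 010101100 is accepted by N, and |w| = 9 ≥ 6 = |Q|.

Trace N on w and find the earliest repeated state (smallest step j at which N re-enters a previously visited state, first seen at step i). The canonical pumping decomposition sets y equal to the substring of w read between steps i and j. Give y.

101

Run of N on w = 0 1 0 1 0 1 1 0 0:
  step 0: S0  (start)
  step 1: S3  (read 0: S0→S3)
  step 2: S5  (read 1: S3→S5)
  step 3: S4  (read 0: S5→S4)
  step 4: S3  (read 1: S4→S3)   ← first repeat (S3 seen earlier)
  step 5: S4  (read 0: S3→S4)
  step 6: S3  (read 1: S4→S3)
  step 7: S5  (read 1: S3→S5)
  step 8: S4  (read 0: S5→S4)
  step 9: S0  (read 0: S4→S0)

So i = 1, j = 4, giving x = w[0:1] = 0, y = w[1:4] = 101, z = w[4:9] = 01100.
Check: |xy| = 4 ≤ 6 and |y| = 3 ≥ 1. Reading y takes N from S3 back to S3, so every xyⁱz is accepted.
Pumping length from the standard proof: p = 6 (the number of states). The repeated state found above gives |xy| = j ≤ 6 and |y| = j − i ≥ 1.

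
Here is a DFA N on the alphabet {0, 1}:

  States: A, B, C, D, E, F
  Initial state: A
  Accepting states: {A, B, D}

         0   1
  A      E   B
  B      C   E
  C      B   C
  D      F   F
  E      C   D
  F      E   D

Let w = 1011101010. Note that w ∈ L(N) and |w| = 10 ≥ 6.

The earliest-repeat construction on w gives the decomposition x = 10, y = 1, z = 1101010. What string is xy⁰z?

xy⁰z = xz = 10·1101010 = 101101010.
Reading y = 1 takes N from C back to C, so after x the machine is still in C, and z then leads to the accepting state B. Hence 101101010 ∈ L(N).

101101010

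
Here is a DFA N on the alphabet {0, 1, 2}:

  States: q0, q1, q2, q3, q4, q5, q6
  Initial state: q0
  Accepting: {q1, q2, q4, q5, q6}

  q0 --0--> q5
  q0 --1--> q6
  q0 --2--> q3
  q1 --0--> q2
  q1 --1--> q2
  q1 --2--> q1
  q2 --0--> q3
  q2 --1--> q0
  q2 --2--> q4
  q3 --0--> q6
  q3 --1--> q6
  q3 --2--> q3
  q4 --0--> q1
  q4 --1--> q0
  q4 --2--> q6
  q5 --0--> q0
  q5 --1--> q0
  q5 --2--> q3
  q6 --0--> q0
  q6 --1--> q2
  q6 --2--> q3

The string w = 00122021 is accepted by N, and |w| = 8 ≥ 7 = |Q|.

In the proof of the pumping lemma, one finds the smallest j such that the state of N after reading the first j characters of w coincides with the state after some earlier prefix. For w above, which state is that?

q0

Run of N on w = 0 0 1 2 2 0 2 1:
  step 0: q0  (start)
  step 1: q5  (read 0: q0→q5)
  step 2: q0  (read 0: q5→q0)   ← first repeat (q0 seen earlier)
  step 3: q6  (read 1: q0→q6)
  step 4: q3  (read 2: q6→q3)
  step 5: q3  (read 2: q3→q3)
  step 6: q6  (read 0: q3→q6)
  step 7: q3  (read 2: q6→q3)
  step 8: q6  (read 1: q3→q6)

The earliest repeat is at step j = 2: N is in q0, which it already visited at step i = 0.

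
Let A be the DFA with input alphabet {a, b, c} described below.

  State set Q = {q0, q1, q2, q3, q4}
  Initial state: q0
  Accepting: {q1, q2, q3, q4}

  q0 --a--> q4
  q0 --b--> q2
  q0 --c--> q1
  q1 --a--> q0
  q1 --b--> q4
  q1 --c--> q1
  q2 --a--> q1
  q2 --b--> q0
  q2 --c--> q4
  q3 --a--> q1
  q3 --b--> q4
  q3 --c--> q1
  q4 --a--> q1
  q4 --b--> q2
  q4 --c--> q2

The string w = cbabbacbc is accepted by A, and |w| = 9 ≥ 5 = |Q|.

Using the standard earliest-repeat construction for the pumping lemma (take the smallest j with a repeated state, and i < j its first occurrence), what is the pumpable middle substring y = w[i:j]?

ba

State sequence: q0 -c-> q1 -b-> q4 -a-> q1 -b-> q4 -b-> q2 -a-> q1 -c-> q1 -b-> q4 -c-> q2
First repeat at step 3: q1 was already visited.

So i = 1, j = 3, giving x = w[0:1] = c, y = w[1:3] = ba, z = w[3:9] = bbacbc.
Check: |xy| = 3 ≤ 5 and |y| = 2 ≥ 1. Reading y takes A from q1 back to q1, so every xyⁱz is accepted.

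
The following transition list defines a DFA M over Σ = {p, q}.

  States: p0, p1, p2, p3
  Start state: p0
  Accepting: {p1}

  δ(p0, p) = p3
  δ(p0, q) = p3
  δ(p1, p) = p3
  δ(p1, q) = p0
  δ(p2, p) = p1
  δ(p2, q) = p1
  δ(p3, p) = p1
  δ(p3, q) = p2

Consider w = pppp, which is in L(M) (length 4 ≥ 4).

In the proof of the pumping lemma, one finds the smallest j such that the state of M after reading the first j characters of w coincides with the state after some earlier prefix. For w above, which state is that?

Run of M on w = p p p p:
  step 0: p0  (start)
  step 1: p3  (read p: p0→p3)
  step 2: p1  (read p: p3→p1)
  step 3: p3  (read p: p1→p3)   ← first repeat (p3 seen earlier)
  step 4: p1  (read p: p3→p1)

The earliest repeat is at step j = 3: M is in p3, which it already visited at step i = 1.
The DFA has 4 states, so the proof of the pumping lemma guarantees a repeated state among the first 4+1 visited; the segment between the two visits is the pumpable y.

p3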